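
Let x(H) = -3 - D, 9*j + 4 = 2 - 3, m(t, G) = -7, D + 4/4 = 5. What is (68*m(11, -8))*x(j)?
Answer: 3332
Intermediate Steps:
D = 4 (D = -1 + 5 = 4)
j = -5/9 (j = -4/9 + (2 - 3)/9 = -4/9 + (⅑)*(-1) = -4/9 - ⅑ = -5/9 ≈ -0.55556)
x(H) = -7 (x(H) = -3 - 1*4 = -3 - 4 = -7)
(68*m(11, -8))*x(j) = (68*(-7))*(-7) = -476*(-7) = 3332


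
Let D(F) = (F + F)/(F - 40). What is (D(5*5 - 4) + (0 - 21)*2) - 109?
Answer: -2911/19 ≈ -153.21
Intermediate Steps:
D(F) = 2*F/(-40 + F) (D(F) = (2*F)/(-40 + F) = 2*F/(-40 + F))
(D(5*5 - 4) + (0 - 21)*2) - 109 = (2*(5*5 - 4)/(-40 + (5*5 - 4)) + (0 - 21)*2) - 109 = (2*(25 - 4)/(-40 + (25 - 4)) - 21*2) - 109 = (2*21/(-40 + 21) - 42) - 109 = (2*21/(-19) - 42) - 109 = (2*21*(-1/19) - 42) - 109 = (-42/19 - 42) - 109 = -840/19 - 109 = -2911/19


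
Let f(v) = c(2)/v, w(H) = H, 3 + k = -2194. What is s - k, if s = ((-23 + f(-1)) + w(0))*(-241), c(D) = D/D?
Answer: 7981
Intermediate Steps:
k = -2197 (k = -3 - 2194 = -2197)
c(D) = 1
f(v) = 1/v
s = 5784 (s = ((-23 + 1/(-1)) + 0)*(-241) = ((-23 - 1) + 0)*(-241) = (-24 + 0)*(-241) = -24*(-241) = 5784)
s - k = 5784 - 1*(-2197) = 5784 + 2197 = 7981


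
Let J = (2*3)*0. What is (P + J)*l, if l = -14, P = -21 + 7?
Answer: 196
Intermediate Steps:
P = -14
J = 0 (J = 6*0 = 0)
(P + J)*l = (-14 + 0)*(-14) = -14*(-14) = 196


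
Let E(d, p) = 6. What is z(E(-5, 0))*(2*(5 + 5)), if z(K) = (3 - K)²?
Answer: 180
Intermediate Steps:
z(E(-5, 0))*(2*(5 + 5)) = (-3 + 6)²*(2*(5 + 5)) = 3²*(2*10) = 9*20 = 180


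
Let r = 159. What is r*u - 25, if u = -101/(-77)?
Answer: 14134/77 ≈ 183.56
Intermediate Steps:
u = 101/77 (u = -101*(-1/77) = 101/77 ≈ 1.3117)
r*u - 25 = 159*(101/77) - 25 = 16059/77 - 25 = 14134/77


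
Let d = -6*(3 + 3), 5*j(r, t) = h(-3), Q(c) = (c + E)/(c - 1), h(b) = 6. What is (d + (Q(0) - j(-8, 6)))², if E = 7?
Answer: 48841/25 ≈ 1953.6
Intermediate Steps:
Q(c) = (7 + c)/(-1 + c) (Q(c) = (c + 7)/(c - 1) = (7 + c)/(-1 + c))
j(r, t) = 6/5 (j(r, t) = (⅕)*6 = 6/5)
d = -36 (d = -6*6 = -36)
(d + (Q(0) - j(-8, 6)))² = (-36 + ((7 + 0)/(-1 + 0) - 1*6/5))² = (-36 + (7/(-1) - 6/5))² = (-36 + (-1*7 - 6/5))² = (-36 + (-7 - 6/5))² = (-36 - 41/5)² = (-221/5)² = 48841/25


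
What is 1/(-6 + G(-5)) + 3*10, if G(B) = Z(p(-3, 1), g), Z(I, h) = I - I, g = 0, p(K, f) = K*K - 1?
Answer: 179/6 ≈ 29.833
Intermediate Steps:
p(K, f) = -1 + K² (p(K, f) = K² - 1 = -1 + K²)
Z(I, h) = 0
G(B) = 0
1/(-6 + G(-5)) + 3*10 = 1/(-6 + 0) + 3*10 = 1/(-6) + 30 = -⅙ + 30 = 179/6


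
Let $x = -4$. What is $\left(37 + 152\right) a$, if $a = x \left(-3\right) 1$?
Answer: $2268$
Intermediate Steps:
$a = 12$ ($a = \left(-4\right) \left(-3\right) 1 = 12 \cdot 1 = 12$)
$\left(37 + 152\right) a = \left(37 + 152\right) 12 = 189 \cdot 12 = 2268$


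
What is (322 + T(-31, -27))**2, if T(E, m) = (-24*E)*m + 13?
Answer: 390181009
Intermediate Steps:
T(E, m) = 13 - 24*E*m (T(E, m) = -24*E*m + 13 = 13 - 24*E*m)
(322 + T(-31, -27))**2 = (322 + (13 - 24*(-31)*(-27)))**2 = (322 + (13 - 20088))**2 = (322 - 20075)**2 = (-19753)**2 = 390181009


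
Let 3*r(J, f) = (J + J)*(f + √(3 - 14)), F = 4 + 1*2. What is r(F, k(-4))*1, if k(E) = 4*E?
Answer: -64 + 4*I*√11 ≈ -64.0 + 13.266*I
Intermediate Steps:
F = 6 (F = 4 + 2 = 6)
r(J, f) = 2*J*(f + I*√11)/3 (r(J, f) = ((J + J)*(f + √(3 - 14)))/3 = ((2*J)*(f + √(-11)))/3 = ((2*J)*(f + I*√11))/3 = (2*J*(f + I*√11))/3 = 2*J*(f + I*√11)/3)
r(F, k(-4))*1 = ((⅔)*6*(4*(-4) + I*√11))*1 = ((⅔)*6*(-16 + I*√11))*1 = (-64 + 4*I*√11)*1 = -64 + 4*I*√11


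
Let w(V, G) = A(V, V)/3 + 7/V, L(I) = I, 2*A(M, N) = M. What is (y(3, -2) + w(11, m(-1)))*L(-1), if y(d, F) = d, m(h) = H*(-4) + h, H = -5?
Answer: -361/66 ≈ -5.4697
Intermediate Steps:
A(M, N) = M/2
m(h) = 20 + h (m(h) = -5*(-4) + h = 20 + h)
w(V, G) = 7/V + V/6 (w(V, G) = (V/2)/3 + 7/V = (V/2)*(⅓) + 7/V = V/6 + 7/V = 7/V + V/6)
(y(3, -2) + w(11, m(-1)))*L(-1) = (3 + (7/11 + (⅙)*11))*(-1) = (3 + (7*(1/11) + 11/6))*(-1) = (3 + (7/11 + 11/6))*(-1) = (3 + 163/66)*(-1) = (361/66)*(-1) = -361/66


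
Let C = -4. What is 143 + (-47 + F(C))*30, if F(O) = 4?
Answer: -1147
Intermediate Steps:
143 + (-47 + F(C))*30 = 143 + (-47 + 4)*30 = 143 - 43*30 = 143 - 1290 = -1147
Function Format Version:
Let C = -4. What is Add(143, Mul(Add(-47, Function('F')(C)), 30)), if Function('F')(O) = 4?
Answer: -1147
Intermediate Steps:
Add(143, Mul(Add(-47, Function('F')(C)), 30)) = Add(143, Mul(Add(-47, 4), 30)) = Add(143, Mul(-43, 30)) = Add(143, -1290) = -1147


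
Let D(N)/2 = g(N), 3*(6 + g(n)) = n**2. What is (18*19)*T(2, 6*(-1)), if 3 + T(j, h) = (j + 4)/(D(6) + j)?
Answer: -6156/7 ≈ -879.43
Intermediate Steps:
g(n) = -6 + n**2/3
D(N) = -12 + 2*N**2/3 (D(N) = 2*(-6 + N**2/3) = -12 + 2*N**2/3)
T(j, h) = -3 + (4 + j)/(12 + j) (T(j, h) = -3 + (j + 4)/((-12 + (2/3)*6**2) + j) = -3 + (4 + j)/((-12 + (2/3)*36) + j) = -3 + (4 + j)/((-12 + 24) + j) = -3 + (4 + j)/(12 + j))
(18*19)*T(2, 6*(-1)) = (18*19)*(2*(-16 - 1*2)/(12 + 2)) = 342*(2*(-16 - 2)/14) = 342*(2*(1/14)*(-18)) = 342*(-18/7) = -6156/7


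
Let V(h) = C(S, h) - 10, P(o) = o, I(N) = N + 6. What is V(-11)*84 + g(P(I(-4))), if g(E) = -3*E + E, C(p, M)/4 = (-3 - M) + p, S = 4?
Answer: 3188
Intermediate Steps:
I(N) = 6 + N
C(p, M) = -12 - 4*M + 4*p (C(p, M) = 4*((-3 - M) + p) = 4*(-3 + p - M) = -12 - 4*M + 4*p)
V(h) = -6 - 4*h (V(h) = (-12 - 4*h + 4*4) - 10 = (-12 - 4*h + 16) - 10 = (4 - 4*h) - 10 = -6 - 4*h)
g(E) = -2*E
V(-11)*84 + g(P(I(-4))) = (-6 - 4*(-11))*84 - 2*(6 - 4) = (-6 + 44)*84 - 2*2 = 38*84 - 4 = 3192 - 4 = 3188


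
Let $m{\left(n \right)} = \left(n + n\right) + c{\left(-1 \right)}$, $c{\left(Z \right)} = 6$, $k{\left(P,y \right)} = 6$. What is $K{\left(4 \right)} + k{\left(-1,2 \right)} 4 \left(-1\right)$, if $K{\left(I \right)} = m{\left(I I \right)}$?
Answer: $14$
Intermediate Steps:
$m{\left(n \right)} = 6 + 2 n$ ($m{\left(n \right)} = \left(n + n\right) + 6 = 2 n + 6 = 6 + 2 n$)
$K{\left(I \right)} = 6 + 2 I^{2}$ ($K{\left(I \right)} = 6 + 2 I I = 6 + 2 I^{2}$)
$K{\left(4 \right)} + k{\left(-1,2 \right)} 4 \left(-1\right) = \left(6 + 2 \cdot 4^{2}\right) + 6 \cdot 4 \left(-1\right) = \left(6 + 2 \cdot 16\right) + 6 \left(-4\right) = \left(6 + 32\right) - 24 = 38 - 24 = 14$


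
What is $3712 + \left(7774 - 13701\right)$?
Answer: $-2215$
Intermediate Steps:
$3712 + \left(7774 - 13701\right) = 3712 - 5927 = -2215$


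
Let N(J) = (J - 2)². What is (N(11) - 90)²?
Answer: 81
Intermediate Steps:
N(J) = (-2 + J)²
(N(11) - 90)² = ((-2 + 11)² - 90)² = (9² - 90)² = (81 - 90)² = (-9)² = 81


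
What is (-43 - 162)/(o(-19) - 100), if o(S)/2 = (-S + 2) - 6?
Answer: 41/14 ≈ 2.9286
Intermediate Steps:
o(S) = -8 - 2*S (o(S) = 2*((-S + 2) - 6) = 2*((2 - S) - 6) = 2*(-4 - S) = -8 - 2*S)
(-43 - 162)/(o(-19) - 100) = (-43 - 162)/((-8 - 2*(-19)) - 100) = -205/((-8 + 38) - 100) = -205/(30 - 100) = -205/(-70) = -205*(-1/70) = 41/14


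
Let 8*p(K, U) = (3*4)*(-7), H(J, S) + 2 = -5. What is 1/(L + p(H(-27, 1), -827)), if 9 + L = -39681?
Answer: -2/79401 ≈ -2.5189e-5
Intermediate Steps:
L = -39690 (L = -9 - 39681 = -39690)
H(J, S) = -7 (H(J, S) = -2 - 5 = -7)
p(K, U) = -21/2 (p(K, U) = ((3*4)*(-7))/8 = (12*(-7))/8 = (1/8)*(-84) = -21/2)
1/(L + p(H(-27, 1), -827)) = 1/(-39690 - 21/2) = 1/(-79401/2) = -2/79401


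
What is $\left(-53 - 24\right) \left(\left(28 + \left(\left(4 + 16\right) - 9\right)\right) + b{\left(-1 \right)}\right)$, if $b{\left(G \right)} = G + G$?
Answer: $-2849$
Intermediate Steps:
$b{\left(G \right)} = 2 G$
$\left(-53 - 24\right) \left(\left(28 + \left(\left(4 + 16\right) - 9\right)\right) + b{\left(-1 \right)}\right) = \left(-53 - 24\right) \left(\left(28 + \left(\left(4 + 16\right) - 9\right)\right) + 2 \left(-1\right)\right) = - 77 \left(\left(28 + \left(20 - 9\right)\right) - 2\right) = - 77 \left(\left(28 + 11\right) - 2\right) = - 77 \left(39 - 2\right) = \left(-77\right) 37 = -2849$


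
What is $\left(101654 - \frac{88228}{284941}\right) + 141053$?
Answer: $\frac{69157087059}{284941} \approx 2.4271 \cdot 10^{5}$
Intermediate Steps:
$\left(101654 - \frac{88228}{284941}\right) + 141053 = \frac{28965304186}{284941} + 141053 = \frac{69157087059}{284941}$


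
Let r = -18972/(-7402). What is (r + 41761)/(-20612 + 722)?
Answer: -154566947/73612890 ≈ -2.0997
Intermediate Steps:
r = 9486/3701 (r = -18972*(-1/7402) = 9486/3701 ≈ 2.5631)
(r + 41761)/(-20612 + 722) = (9486/3701 + 41761)/(-20612 + 722) = (154566947/3701)/(-19890) = (154566947/3701)*(-1/19890) = -154566947/73612890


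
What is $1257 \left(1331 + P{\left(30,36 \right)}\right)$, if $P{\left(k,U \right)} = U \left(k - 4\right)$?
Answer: $2849619$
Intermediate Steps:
$P{\left(k,U \right)} = U \left(-4 + k\right)$
$1257 \left(1331 + P{\left(30,36 \right)}\right) = 1257 \left(1331 + 36 \left(-4 + 30\right)\right) = 1257 \left(1331 + 36 \cdot 26\right) = 1257 \left(1331 + 936\right) = 1257 \cdot 2267 = 2849619$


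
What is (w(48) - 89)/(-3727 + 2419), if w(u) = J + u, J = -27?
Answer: 17/327 ≈ 0.051988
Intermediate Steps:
w(u) = -27 + u
(w(48) - 89)/(-3727 + 2419) = ((-27 + 48) - 89)/(-3727 + 2419) = (21 - 89)/(-1308) = -68*(-1/1308) = 17/327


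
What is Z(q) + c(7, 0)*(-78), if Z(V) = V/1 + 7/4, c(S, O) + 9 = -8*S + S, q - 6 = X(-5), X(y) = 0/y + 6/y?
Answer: 90611/20 ≈ 4530.5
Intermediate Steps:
X(y) = 6/y (X(y) = 0 + 6/y = 6/y)
q = 24/5 (q = 6 + 6/(-5) = 6 + 6*(-⅕) = 6 - 6/5 = 24/5 ≈ 4.8000)
c(S, O) = -9 - 7*S (c(S, O) = -9 + (-8*S + S) = -9 - 7*S)
Z(V) = 7/4 + V (Z(V) = V*1 + 7*(¼) = V + 7/4 = 7/4 + V)
Z(q) + c(7, 0)*(-78) = (7/4 + 24/5) + (-9 - 7*7)*(-78) = 131/20 + (-9 - 49)*(-78) = 131/20 - 58*(-78) = 131/20 + 4524 = 90611/20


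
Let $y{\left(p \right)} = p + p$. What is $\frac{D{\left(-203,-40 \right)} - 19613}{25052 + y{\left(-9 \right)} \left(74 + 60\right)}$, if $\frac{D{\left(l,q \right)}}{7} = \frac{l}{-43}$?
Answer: $- \frac{420969}{486760} \approx -0.86484$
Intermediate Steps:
$y{\left(p \right)} = 2 p$
$D{\left(l,q \right)} = - \frac{7 l}{43}$ ($D{\left(l,q \right)} = 7 \frac{l}{-43} = 7 l \left(- \frac{1}{43}\right) = 7 \left(- \frac{l}{43}\right) = - \frac{7 l}{43}$)
$\frac{D{\left(-203,-40 \right)} - 19613}{25052 + y{\left(-9 \right)} \left(74 + 60\right)} = \frac{\left(- \frac{7}{43}\right) \left(-203\right) - 19613}{25052 + 2 \left(-9\right) \left(74 + 60\right)} = \frac{\frac{1421}{43} - 19613}{25052 - 2412} = - \frac{841938}{43 \left(25052 - 2412\right)} = - \frac{841938}{43 \cdot 22640} = \left(- \frac{841938}{43}\right) \frac{1}{22640} = - \frac{420969}{486760}$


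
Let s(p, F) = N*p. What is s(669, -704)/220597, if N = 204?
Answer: 136476/220597 ≈ 0.61867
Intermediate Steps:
s(p, F) = 204*p
s(669, -704)/220597 = (204*669)/220597 = 136476*(1/220597) = 136476/220597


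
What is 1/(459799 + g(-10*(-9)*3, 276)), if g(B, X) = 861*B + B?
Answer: 1/692539 ≈ 1.4440e-6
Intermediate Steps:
g(B, X) = 862*B
1/(459799 + g(-10*(-9)*3, 276)) = 1/(459799 + 862*(-10*(-9)*3)) = 1/(459799 + 862*(90*3)) = 1/(459799 + 862*270) = 1/(459799 + 232740) = 1/692539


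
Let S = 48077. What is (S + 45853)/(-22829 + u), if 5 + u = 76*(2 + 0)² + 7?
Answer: -930/223 ≈ -4.1704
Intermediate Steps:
u = 306 (u = -5 + (76*(2 + 0)² + 7) = -5 + (76*2² + 7) = -5 + (76*4 + 7) = -5 + (304 + 7) = -5 + 311 = 306)
(S + 45853)/(-22829 + u) = (48077 + 45853)/(-22829 + 306) = 93930/(-22523) = 93930*(-1/22523) = -930/223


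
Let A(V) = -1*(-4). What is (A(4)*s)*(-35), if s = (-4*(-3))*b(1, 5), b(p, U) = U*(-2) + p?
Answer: 15120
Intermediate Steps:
b(p, U) = p - 2*U (b(p, U) = -2*U + p = p - 2*U)
A(V) = 4
s = -108 (s = (-4*(-3))*(1 - 2*5) = 12*(1 - 10) = 12*(-9) = -108)
(A(4)*s)*(-35) = (4*(-108))*(-35) = -432*(-35) = 15120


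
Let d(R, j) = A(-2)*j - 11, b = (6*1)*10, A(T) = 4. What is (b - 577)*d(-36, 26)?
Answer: -48081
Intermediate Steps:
b = 60 (b = 6*10 = 60)
d(R, j) = -11 + 4*j (d(R, j) = 4*j - 11 = -11 + 4*j)
(b - 577)*d(-36, 26) = (60 - 577)*(-11 + 4*26) = -517*(-11 + 104) = -517*93 = -48081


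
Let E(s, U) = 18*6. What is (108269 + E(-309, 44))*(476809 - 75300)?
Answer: 43514340893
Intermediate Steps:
E(s, U) = 108
(108269 + E(-309, 44))*(476809 - 75300) = (108269 + 108)*(476809 - 75300) = 108377*401509 = 43514340893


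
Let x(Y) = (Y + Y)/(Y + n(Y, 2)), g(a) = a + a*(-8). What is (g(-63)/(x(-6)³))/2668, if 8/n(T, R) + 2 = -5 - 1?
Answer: 16807/512256 ≈ 0.032810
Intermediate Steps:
n(T, R) = -1 (n(T, R) = 8/(-2 + (-5 - 1)) = 8/(-2 - 6) = 8/(-8) = 8*(-⅛) = -1)
g(a) = -7*a (g(a) = a - 8*a = -7*a)
x(Y) = 2*Y/(-1 + Y) (x(Y) = (Y + Y)/(Y - 1) = (2*Y)/(-1 + Y) = 2*Y/(-1 + Y))
(g(-63)/(x(-6)³))/2668 = ((-7*(-63))/((2*(-6)/(-1 - 6))³))/2668 = (441/((2*(-6)/(-7))³))*(1/2668) = (441/((2*(-6)*(-⅐))³))*(1/2668) = (441/((12/7)³))*(1/2668) = (441/(1728/343))*(1/2668) = (441*(343/1728))*(1/2668) = (16807/192)*(1/2668) = 16807/512256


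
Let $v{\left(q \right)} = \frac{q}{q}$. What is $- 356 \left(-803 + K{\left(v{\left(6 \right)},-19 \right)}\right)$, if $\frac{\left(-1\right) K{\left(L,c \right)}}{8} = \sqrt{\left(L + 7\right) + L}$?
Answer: $294412$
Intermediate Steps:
$v{\left(q \right)} = 1$
$K{\left(L,c \right)} = - 8 \sqrt{7 + 2 L}$ ($K{\left(L,c \right)} = - 8 \sqrt{\left(L + 7\right) + L} = - 8 \sqrt{\left(7 + L\right) + L} = - 8 \sqrt{7 + 2 L}$)
$- 356 \left(-803 + K{\left(v{\left(6 \right)},-19 \right)}\right) = - 356 \left(-803 - 8 \sqrt{7 + 2 \cdot 1}\right) = - 356 \left(-803 - 8 \sqrt{7 + 2}\right) = - 356 \left(-803 - 8 \sqrt{9}\right) = - 356 \left(-803 - 24\right) = \left(-356\right) \left(-827\right) = 294412$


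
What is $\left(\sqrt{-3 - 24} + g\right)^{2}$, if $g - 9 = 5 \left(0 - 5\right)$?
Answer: $229 - 96 i \sqrt{3} \approx 229.0 - 166.28 i$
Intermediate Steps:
$g = -16$ ($g = 9 + 5 \left(0 - 5\right) = 9 + 5 \left(-5\right) = 9 - 25 = -16$)
$\left(\sqrt{-3 - 24} + g\right)^{2} = \left(\sqrt{-3 - 24} - 16\right)^{2} = \left(\sqrt{-27} - 16\right)^{2} = \left(3 i \sqrt{3} - 16\right)^{2} = \left(-16 + 3 i \sqrt{3}\right)^{2}$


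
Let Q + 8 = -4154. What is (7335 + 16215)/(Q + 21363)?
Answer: 23550/17201 ≈ 1.3691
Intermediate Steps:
Q = -4162 (Q = -8 - 4154 = -4162)
(7335 + 16215)/(Q + 21363) = (7335 + 16215)/(-4162 + 21363) = 23550/17201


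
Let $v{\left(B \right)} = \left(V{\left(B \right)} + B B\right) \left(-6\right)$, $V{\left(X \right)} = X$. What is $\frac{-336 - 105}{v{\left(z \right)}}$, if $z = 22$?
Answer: $\frac{147}{1012} \approx 0.14526$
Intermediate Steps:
$v{\left(B \right)} = - 6 B - 6 B^{2}$ ($v{\left(B \right)} = \left(B + B B\right) \left(-6\right) = \left(B + B^{2}\right) \left(-6\right) = - 6 B - 6 B^{2}$)
$\frac{-336 - 105}{v{\left(z \right)}} = \frac{-336 - 105}{6 \cdot 22 \left(-1 - 22\right)} = - \frac{441}{6 \cdot 22 \left(-23\right)} = - \frac{441}{-3036} = \left(-441\right) \left(- \frac{1}{3036}\right) = \frac{147}{1012}$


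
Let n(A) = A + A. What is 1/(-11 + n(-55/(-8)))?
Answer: 4/11 ≈ 0.36364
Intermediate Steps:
n(A) = 2*A
1/(-11 + n(-55/(-8))) = 1/(-11 + 2*(-55/(-8))) = 1/(-11 + 2*(-55*(-⅛))) = 1/(-11 + 2*(55/8)) = 1/(-11 + 55/4) = 1/(11/4) = 4/11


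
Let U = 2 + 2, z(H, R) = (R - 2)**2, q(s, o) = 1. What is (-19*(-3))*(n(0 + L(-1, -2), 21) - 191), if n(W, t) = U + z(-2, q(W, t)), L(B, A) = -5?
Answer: -10602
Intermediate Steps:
z(H, R) = (-2 + R)**2
U = 4
n(W, t) = 5 (n(W, t) = 4 + (-2 + 1)**2 = 4 + (-1)**2 = 4 + 1 = 5)
(-19*(-3))*(n(0 + L(-1, -2), 21) - 191) = (-19*(-3))*(5 - 191) = 57*(-186) = -10602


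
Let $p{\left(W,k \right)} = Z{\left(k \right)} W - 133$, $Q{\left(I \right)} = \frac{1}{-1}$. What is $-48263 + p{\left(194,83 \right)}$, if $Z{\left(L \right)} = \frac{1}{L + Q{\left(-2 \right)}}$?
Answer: $- \frac{1984139}{41} \approx -48394.0$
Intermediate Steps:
$Q{\left(I \right)} = -1$
$Z{\left(L \right)} = \frac{1}{-1 + L}$ ($Z{\left(L \right)} = \frac{1}{L - 1} = \frac{1}{-1 + L}$)
$p{\left(W,k \right)} = -133 + \frac{W}{-1 + k}$ ($p{\left(W,k \right)} = \frac{W}{-1 + k} - 133 = -133 + \frac{W}{-1 + k}$)
$-48263 + p{\left(194,83 \right)} = -48263 + \frac{133 + 194 - 11039}{-1 + 83} = -48263 + \frac{133 + 194 - 11039}{82} = -48263 + \frac{1}{82} \left(-10712\right) = -48263 - \frac{5356}{41} = - \frac{1984139}{41}$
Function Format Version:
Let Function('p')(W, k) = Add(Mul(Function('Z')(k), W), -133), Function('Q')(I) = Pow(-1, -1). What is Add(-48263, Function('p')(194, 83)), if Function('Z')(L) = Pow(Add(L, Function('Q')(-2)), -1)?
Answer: Rational(-1984139, 41) ≈ -48394.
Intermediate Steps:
Function('Q')(I) = -1
Function('Z')(L) = Pow(Add(-1, L), -1) (Function('Z')(L) = Pow(Add(L, -1), -1) = Pow(Add(-1, L), -1))
Function('p')(W, k) = Add(-133, Mul(W, Pow(Add(-1, k), -1))) (Function('p')(W, k) = Add(Mul(Pow(Add(-1, k), -1), W), -133) = Add(Mul(W, Pow(Add(-1, k), -1)), -133) = Add(-133, Mul(W, Pow(Add(-1, k), -1))))
Add(-48263, Function('p')(194, 83)) = Add(-48263, Mul(Pow(Add(-1, 83), -1), Add(133, 194, Mul(-133, 83)))) = Add(-48263, Mul(Pow(82, -1), Add(133, 194, -11039))) = Add(-48263, Mul(Rational(1, 82), -10712)) = Add(-48263, Rational(-5356, 41)) = Rational(-1984139, 41)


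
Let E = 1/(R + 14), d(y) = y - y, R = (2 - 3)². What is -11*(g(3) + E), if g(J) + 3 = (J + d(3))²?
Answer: -1001/15 ≈ -66.733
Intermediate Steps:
R = 1 (R = (-1)² = 1)
d(y) = 0
g(J) = -3 + J² (g(J) = -3 + (J + 0)² = -3 + J²)
E = 1/15 (E = 1/(1 + 14) = 1/15 ≈ 0.066667)
-11*(g(3) + E) = -11*((-3 + 3²) + 1/15) = -11*((-3 + 9) + 1/15) = -11*(6 + 1/15) = -11*91/15 = -1001/15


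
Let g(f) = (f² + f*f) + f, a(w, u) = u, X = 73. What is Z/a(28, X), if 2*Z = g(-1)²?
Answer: 1/146 ≈ 0.0068493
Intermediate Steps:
g(f) = f + 2*f² (g(f) = (f² + f²) + f = 2*f² + f = f + 2*f²)
Z = ½ (Z = (-(1 + 2*(-1)))²/2 = (-(1 - 2))²/2 = (-1*(-1))²/2 = (½)*1² = (½)*1 = ½ ≈ 0.50000)
Z/a(28, X) = (½)/73 = (½)*(1/73) = 1/146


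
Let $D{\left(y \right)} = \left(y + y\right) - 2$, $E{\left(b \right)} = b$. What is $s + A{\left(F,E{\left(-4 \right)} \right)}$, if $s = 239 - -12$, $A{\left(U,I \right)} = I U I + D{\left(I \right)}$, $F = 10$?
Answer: $401$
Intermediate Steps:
$D{\left(y \right)} = -2 + 2 y$ ($D{\left(y \right)} = 2 y - 2 = -2 + 2 y$)
$A{\left(U,I \right)} = -2 + 2 I + U I^{2}$ ($A{\left(U,I \right)} = I U I + \left(-2 + 2 I\right) = U I^{2} + \left(-2 + 2 I\right) = -2 + 2 I + U I^{2}$)
$s = 251$ ($s = 239 + 12 = 251$)
$s + A{\left(F,E{\left(-4 \right)} \right)} = 251 + \left(-2 + 2 \left(-4\right) + 10 \left(-4\right)^{2}\right) = 251 - -150 = 251 + 150 = 401$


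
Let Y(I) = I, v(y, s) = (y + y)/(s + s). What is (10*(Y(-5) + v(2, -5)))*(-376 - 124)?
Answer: 27000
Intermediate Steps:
v(y, s) = y/s (v(y, s) = (2*y)/((2*s)) = (2*y)*(1/(2*s)) = y/s)
(10*(Y(-5) + v(2, -5)))*(-376 - 124) = (10*(-5 + 2/(-5)))*(-376 - 124) = (10*(-5 + 2*(-⅕)))*(-500) = (10*(-5 - ⅖))*(-500) = (10*(-27/5))*(-500) = -54*(-500) = 27000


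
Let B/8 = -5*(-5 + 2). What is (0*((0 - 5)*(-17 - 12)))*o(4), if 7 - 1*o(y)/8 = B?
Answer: 0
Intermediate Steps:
B = 120 (B = 8*(-5*(-5 + 2)) = 8*(-5*(-3)) = 8*15 = 120)
o(y) = -904 (o(y) = 56 - 8*120 = 56 - 960 = -904)
(0*((0 - 5)*(-17 - 12)))*o(4) = (0*((0 - 5)*(-17 - 12)))*(-904) = (0*(-5*(-29)))*(-904) = (0*145)*(-904) = 0*(-904) = 0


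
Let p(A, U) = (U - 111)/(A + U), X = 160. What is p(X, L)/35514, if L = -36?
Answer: -49/1467912 ≈ -3.3381e-5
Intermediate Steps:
p(A, U) = (-111 + U)/(A + U)
p(X, L)/35514 = ((-111 - 36)/(160 - 36))/35514 = (-147/124)*(1/35514) = ((1/124)*(-147))*(1/35514) = -147/124*1/35514 = -49/1467912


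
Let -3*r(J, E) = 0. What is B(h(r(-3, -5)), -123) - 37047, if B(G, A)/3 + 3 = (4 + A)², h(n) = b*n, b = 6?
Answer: 5427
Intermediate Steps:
r(J, E) = 0 (r(J, E) = -⅓*0 = 0)
h(n) = 6*n
B(G, A) = -9 + 3*(4 + A)²
B(h(r(-3, -5)), -123) - 37047 = (-9 + 3*(4 - 123)²) - 37047 = (-9 + 3*(-119)²) - 37047 = (-9 + 3*14161) - 37047 = (-9 + 42483) - 37047 = 42474 - 37047 = 5427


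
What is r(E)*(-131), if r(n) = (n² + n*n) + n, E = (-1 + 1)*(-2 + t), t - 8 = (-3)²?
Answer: 0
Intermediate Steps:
t = 17 (t = 8 + (-3)² = 8 + 9 = 17)
E = 0 (E = (-1 + 1)*(-2 + 17) = 0*15 = 0)
r(n) = n + 2*n² (r(n) = (n² + n²) + n = 2*n² + n = n + 2*n²)
r(E)*(-131) = (0*(1 + 2*0))*(-131) = (0*(1 + 0))*(-131) = (0*1)*(-131) = 0*(-131) = 0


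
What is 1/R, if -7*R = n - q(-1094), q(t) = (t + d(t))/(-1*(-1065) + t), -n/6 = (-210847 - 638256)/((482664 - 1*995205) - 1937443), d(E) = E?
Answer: 248673376/2754154457 ≈ 0.090290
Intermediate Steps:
n = -2547309/1224992 (n = -6*(-210847 - 638256)/((482664 - 1*995205) - 1937443) = -(-5094618)/((482664 - 995205) - 1937443) = -(-5094618)/(-512541 - 1937443) = -(-5094618)/(-2449984) = -(-5094618)*(-1)/2449984 = -6*849103/2449984 = -2547309/1224992 ≈ -2.0794)
q(t) = 2*t/(1065 + t) (q(t) = (t + t)/(-1*(-1065) + t) = (2*t)/(1065 + t) = 2*t/(1065 + t))
R = 2754154457/248673376 (R = -(-2547309/1224992 - 2*(-1094)/(1065 - 1094))/7 = -(-2547309/1224992 - 2*(-1094)/(-29))/7 = -(-2547309/1224992 - 2*(-1094)*(-1)/29)/7 = -(-2547309/1224992 - 1*2188/29)/7 = -(-2547309/1224992 - 2188/29)/7 = -1/7*(-2754154457/35524768) = 2754154457/248673376 ≈ 11.075)
1/R = 1/(2754154457/248673376) = 248673376/2754154457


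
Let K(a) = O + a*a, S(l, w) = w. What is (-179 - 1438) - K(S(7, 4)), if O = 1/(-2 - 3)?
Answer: -8164/5 ≈ -1632.8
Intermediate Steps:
O = -1/5 (O = 1/(-5) = -1/5 ≈ -0.20000)
K(a) = -1/5 + a**2 (K(a) = -1/5 + a*a = -1/5 + a**2)
(-179 - 1438) - K(S(7, 4)) = (-179 - 1438) - (-1/5 + 4**2) = -1617 - (-1/5 + 16) = -1617 - 1*79/5 = -1617 - 79/5 = -8164/5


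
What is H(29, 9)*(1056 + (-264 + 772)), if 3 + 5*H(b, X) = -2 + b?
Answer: 37536/5 ≈ 7507.2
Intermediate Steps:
H(b, X) = -1 + b/5 (H(b, X) = -3/5 + (-2 + b)/5 = -3/5 + (-2/5 + b/5) = -1 + b/5)
H(29, 9)*(1056 + (-264 + 772)) = (-1 + (1/5)*29)*(1056 + (-264 + 772)) = (-1 + 29/5)*(1056 + 508) = (24/5)*1564 = 37536/5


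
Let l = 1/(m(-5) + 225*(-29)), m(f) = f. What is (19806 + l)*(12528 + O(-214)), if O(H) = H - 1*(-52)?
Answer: 799667045757/3265 ≈ 2.4492e+8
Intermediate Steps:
l = -1/6530 (l = 1/(-5 + 225*(-29)) = 1/(-5 - 6525) = 1/(-6530) = -1/6530 ≈ -0.00015314)
O(H) = 52 + H (O(H) = H + 52 = 52 + H)
(19806 + l)*(12528 + O(-214)) = (19806 - 1/6530)*(12528 + (52 - 214)) = 129333179*(12528 - 162)/6530 = (129333179/6530)*12366 = 799667045757/3265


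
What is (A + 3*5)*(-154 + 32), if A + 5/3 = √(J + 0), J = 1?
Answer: -5246/3 ≈ -1748.7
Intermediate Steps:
A = -⅔ (A = -5/3 + √(1 + 0) = -5/3 + √1 = -5/3 + 1 = -⅔ ≈ -0.66667)
(A + 3*5)*(-154 + 32) = (-⅔ + 3*5)*(-154 + 32) = (-⅔ + 15)*(-122) = (43/3)*(-122) = -5246/3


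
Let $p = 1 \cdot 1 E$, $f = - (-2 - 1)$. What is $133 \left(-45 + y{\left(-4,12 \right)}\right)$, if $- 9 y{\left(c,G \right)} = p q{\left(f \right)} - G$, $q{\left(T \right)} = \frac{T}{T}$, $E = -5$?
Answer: $- \frac{51604}{9} \approx -5733.8$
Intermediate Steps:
$f = 3$ ($f = \left(-1\right) \left(-3\right) = 3$)
$q{\left(T \right)} = 1$
$p = -5$ ($p = 1 \cdot 1 \left(-5\right) = 1 \left(-5\right) = -5$)
$y{\left(c,G \right)} = \frac{5}{9} + \frac{G}{9}$ ($y{\left(c,G \right)} = - \frac{\left(-5\right) 1 - G}{9} = - \frac{-5 - G}{9} = \frac{5}{9} + \frac{G}{9}$)
$133 \left(-45 + y{\left(-4,12 \right)}\right) = 133 \left(-45 + \left(\frac{5}{9} + \frac{1}{9} \cdot 12\right)\right) = 133 \left(-45 + \left(\frac{5}{9} + \frac{4}{3}\right)\right) = 133 \left(-45 + \frac{17}{9}\right) = 133 \left(- \frac{388}{9}\right) = - \frac{51604}{9}$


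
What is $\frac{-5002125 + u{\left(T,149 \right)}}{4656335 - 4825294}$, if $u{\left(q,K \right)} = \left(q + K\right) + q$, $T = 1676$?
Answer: $\frac{4998624}{168959} \approx 29.585$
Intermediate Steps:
$u{\left(q,K \right)} = K + 2 q$ ($u{\left(q,K \right)} = \left(K + q\right) + q = K + 2 q$)
$\frac{-5002125 + u{\left(T,149 \right)}}{4656335 - 4825294} = \frac{-5002125 + \left(149 + 2 \cdot 1676\right)}{4656335 - 4825294} = \frac{-5002125 + \left(149 + 3352\right)}{-168959} = \left(-5002125 + 3501\right) \left(- \frac{1}{168959}\right) = \left(-4998624\right) \left(- \frac{1}{168959}\right) = \frac{4998624}{168959}$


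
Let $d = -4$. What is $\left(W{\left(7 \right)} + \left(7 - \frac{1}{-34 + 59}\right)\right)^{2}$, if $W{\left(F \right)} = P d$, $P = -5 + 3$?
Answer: $\frac{139876}{625} \approx 223.8$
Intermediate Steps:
$P = -2$
$W{\left(F \right)} = 8$ ($W{\left(F \right)} = \left(-2\right) \left(-4\right) = 8$)
$\left(W{\left(7 \right)} + \left(7 - \frac{1}{-34 + 59}\right)\right)^{2} = \left(8 + \left(7 - \frac{1}{-34 + 59}\right)\right)^{2} = \left(8 + \left(7 - \frac{1}{25}\right)\right)^{2} = \left(8 + \frac{174}{25}\right)^{2} = \left(\frac{374}{25}\right)^{2} = \frac{139876}{625}$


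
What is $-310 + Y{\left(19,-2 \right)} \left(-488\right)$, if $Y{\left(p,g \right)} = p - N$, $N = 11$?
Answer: $-4214$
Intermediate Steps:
$Y{\left(p,g \right)} = -11 + p$ ($Y{\left(p,g \right)} = p - 11 = -11 + p$)
$-310 + Y{\left(19,-2 \right)} \left(-488\right) = -310 + \left(-11 + 19\right) \left(-488\right) = -310 + 8 \left(-488\right) = -310 - 3904 = -4214$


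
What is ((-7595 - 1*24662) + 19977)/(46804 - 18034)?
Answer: -1228/2877 ≈ -0.42683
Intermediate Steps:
((-7595 - 1*24662) + 19977)/(46804 - 18034) = ((-7595 - 24662) + 19977)/28770 = (-32257 + 19977)*(1/28770) = -12280*1/28770 = -1228/2877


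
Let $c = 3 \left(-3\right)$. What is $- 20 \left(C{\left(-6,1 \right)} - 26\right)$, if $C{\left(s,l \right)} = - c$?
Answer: $340$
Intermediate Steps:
$c = -9$
$C{\left(s,l \right)} = 9$ ($C{\left(s,l \right)} = \left(-1\right) \left(-9\right) = 9$)
$- 20 \left(C{\left(-6,1 \right)} - 26\right) = - 20 \left(9 - 26\right) = \left(-20\right) \left(-17\right) = 340$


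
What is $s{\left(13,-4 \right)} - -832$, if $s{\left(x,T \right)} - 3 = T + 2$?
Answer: $833$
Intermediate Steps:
$s{\left(x,T \right)} = 5 + T$ ($s{\left(x,T \right)} = 3 + \left(T + 2\right) = 3 + \left(2 + T\right) = 5 + T$)
$s{\left(13,-4 \right)} - -832 = \left(5 - 4\right) - -832 = 1 + 832 = 833$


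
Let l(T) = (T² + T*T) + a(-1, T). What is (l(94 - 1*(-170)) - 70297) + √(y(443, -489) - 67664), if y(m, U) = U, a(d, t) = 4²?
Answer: 69111 + I*√68153 ≈ 69111.0 + 261.06*I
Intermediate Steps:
a(d, t) = 16
l(T) = 16 + 2*T² (l(T) = (T² + T*T) + 16 = (T² + T²) + 16 = 2*T² + 16 = 16 + 2*T²)
(l(94 - 1*(-170)) - 70297) + √(y(443, -489) - 67664) = ((16 + 2*(94 - 1*(-170))²) - 70297) + √(-489 - 67664) = ((16 + 2*(94 + 170)²) - 70297) + √(-68153) = ((16 + 2*264²) - 70297) + I*√68153 = ((16 + 2*69696) - 70297) + I*√68153 = ((16 + 139392) - 70297) + I*√68153 = (139408 - 70297) + I*√68153 = 69111 + I*√68153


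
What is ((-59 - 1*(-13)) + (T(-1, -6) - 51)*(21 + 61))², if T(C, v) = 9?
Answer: 12180100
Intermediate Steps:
((-59 - 1*(-13)) + (T(-1, -6) - 51)*(21 + 61))² = ((-59 - 1*(-13)) + (9 - 51)*(21 + 61))² = ((-59 + 13) - 42*82)² = (-46 - 3444)² = (-3490)² = 12180100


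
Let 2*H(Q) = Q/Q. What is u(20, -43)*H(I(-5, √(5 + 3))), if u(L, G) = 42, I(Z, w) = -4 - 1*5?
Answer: 21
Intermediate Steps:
I(Z, w) = -9 (I(Z, w) = -4 - 5 = -9)
H(Q) = ½ (H(Q) = (Q/Q)/2 = (½)*1 = ½)
u(20, -43)*H(I(-5, √(5 + 3))) = 42*(½) = 21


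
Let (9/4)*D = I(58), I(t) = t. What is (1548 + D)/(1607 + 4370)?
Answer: 14164/53793 ≈ 0.26331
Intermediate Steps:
D = 232/9 (D = (4/9)*58 = 232/9 ≈ 25.778)
(1548 + D)/(1607 + 4370) = (1548 + 232/9)/(1607 + 4370) = (14164/9)/5977 = (14164/9)*(1/5977) = 14164/53793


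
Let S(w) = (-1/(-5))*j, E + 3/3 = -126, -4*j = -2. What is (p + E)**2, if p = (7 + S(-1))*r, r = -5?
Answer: 105625/4 ≈ 26406.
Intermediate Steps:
j = 1/2 (j = -1/4*(-2) = 1/2 ≈ 0.50000)
E = -127 (E = -1 - 126 = -127)
S(w) = 1/10 (S(w) = -1/(-5)*(1/2) = -1*(-1/5)*(1/2) = (1/5)*(1/2) = 1/10)
p = -71/2 (p = (7 + 1/10)*(-5) = (71/10)*(-5) = -71/2 ≈ -35.500)
(p + E)**2 = (-71/2 - 127)**2 = (-325/2)**2 = 105625/4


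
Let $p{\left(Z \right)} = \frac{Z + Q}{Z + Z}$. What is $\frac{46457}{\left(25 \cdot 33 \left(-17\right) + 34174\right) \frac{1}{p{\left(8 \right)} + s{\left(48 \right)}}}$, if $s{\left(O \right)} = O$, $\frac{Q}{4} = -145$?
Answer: $\frac{2276393}{80596} \approx 28.244$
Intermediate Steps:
$Q = -580$ ($Q = 4 \left(-145\right) = -580$)
$p{\left(Z \right)} = \frac{-580 + Z}{2 Z}$ ($p{\left(Z \right)} = \frac{Z - 580}{Z + Z} = \frac{-580 + Z}{2 Z}$)
$\frac{46457}{\left(25 \cdot 33 \left(-17\right) + 34174\right) \frac{1}{p{\left(8 \right)} + s{\left(48 \right)}}} = \frac{46457}{\left(25 \cdot 33 \left(-17\right) + 34174\right) \frac{1}{\frac{-580 + 8}{2 \cdot 8} + 48}} = \frac{46457}{\left(825 \left(-17\right) + 34174\right) \frac{1}{\frac{1}{2} \cdot \frac{1}{8} \left(-572\right) + 48}} = \frac{46457}{\left(-14025 + 34174\right) \frac{1}{- \frac{143}{4} + 48}} = \frac{46457}{20149 \frac{1}{\frac{49}{4}}} = \frac{46457}{20149 \cdot \frac{4}{49}} = \frac{46457}{\frac{80596}{49}} = 46457 \cdot \frac{49}{80596} = \frac{2276393}{80596}$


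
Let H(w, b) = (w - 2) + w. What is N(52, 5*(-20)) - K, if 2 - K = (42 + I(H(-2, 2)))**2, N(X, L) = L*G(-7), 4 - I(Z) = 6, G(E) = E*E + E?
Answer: -2602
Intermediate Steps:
G(E) = E + E**2 (G(E) = E**2 + E = E + E**2)
H(w, b) = -2 + 2*w (H(w, b) = (-2 + w) + w = -2 + 2*w)
I(Z) = -2 (I(Z) = 4 - 1*6 = 4 - 6 = -2)
N(X, L) = 42*L (N(X, L) = L*(-7*(1 - 7)) = L*(-7*(-6)) = L*42 = 42*L)
K = -1598 (K = 2 - (42 - 2)**2 = 2 - 1*40**2 = 2 - 1*1600 = 2 - 1600 = -1598)
N(52, 5*(-20)) - K = 42*(5*(-20)) - 1*(-1598) = 42*(-100) + 1598 = -4200 + 1598 = -2602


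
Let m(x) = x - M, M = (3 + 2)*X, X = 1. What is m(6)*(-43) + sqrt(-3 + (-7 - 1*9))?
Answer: -43 + I*sqrt(19) ≈ -43.0 + 4.3589*I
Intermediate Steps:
M = 5 (M = (3 + 2)*1 = 5*1 = 5)
m(x) = -5 + x (m(x) = x - 1*5 = x - 5 = -5 + x)
m(6)*(-43) + sqrt(-3 + (-7 - 1*9)) = (-5 + 6)*(-43) + sqrt(-3 + (-7 - 1*9)) = 1*(-43) + sqrt(-3 + (-7 - 9)) = -43 + sqrt(-3 - 16) = -43 + sqrt(-19) = -43 + I*sqrt(19)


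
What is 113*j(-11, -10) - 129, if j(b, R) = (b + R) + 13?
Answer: -1033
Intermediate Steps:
j(b, R) = 13 + R + b (j(b, R) = (R + b) + 13 = 13 + R + b)
113*j(-11, -10) - 129 = 113*(13 - 10 - 11) - 129 = 113*(-8) - 129 = -904 - 129 = -1033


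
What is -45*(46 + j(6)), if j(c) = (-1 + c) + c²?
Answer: -3915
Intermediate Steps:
j(c) = -1 + c + c²
-45*(46 + j(6)) = -45*(46 + (-1 + 6 + 6²)) = -45*(46 + (-1 + 6 + 36)) = -45*(46 + 41) = -45*87 = -3915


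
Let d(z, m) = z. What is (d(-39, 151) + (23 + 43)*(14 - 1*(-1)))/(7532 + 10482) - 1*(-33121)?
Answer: 596642645/18014 ≈ 33121.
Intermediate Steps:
(d(-39, 151) + (23 + 43)*(14 - 1*(-1)))/(7532 + 10482) - 1*(-33121) = (-39 + (23 + 43)*(14 - 1*(-1)))/(7532 + 10482) - 1*(-33121) = (-39 + 66*(14 + 1))/18014 + 33121 = (-39 + 66*15)*(1/18014) + 33121 = (-39 + 990)*(1/18014) + 33121 = 951*(1/18014) + 33121 = 951/18014 + 33121 = 596642645/18014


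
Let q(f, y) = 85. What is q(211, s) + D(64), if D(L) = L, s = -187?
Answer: 149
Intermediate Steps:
q(211, s) + D(64) = 85 + 64 = 149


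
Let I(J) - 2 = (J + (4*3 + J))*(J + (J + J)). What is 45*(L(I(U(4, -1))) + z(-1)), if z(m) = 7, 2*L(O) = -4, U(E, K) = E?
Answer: 225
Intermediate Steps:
I(J) = 2 + 3*J*(12 + 2*J) (I(J) = 2 + (J + (4*3 + J))*(J + (J + J)) = 2 + (J + (12 + J))*(J + 2*J) = 2 + (12 + 2*J)*(3*J) = 2 + 3*J*(12 + 2*J))
L(O) = -2 (L(O) = (½)*(-4) = -2)
45*(L(I(U(4, -1))) + z(-1)) = 45*(-2 + 7) = 45*5 = 225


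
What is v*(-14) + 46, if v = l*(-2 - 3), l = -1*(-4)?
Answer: 326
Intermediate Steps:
l = 4
v = -20 (v = 4*(-2 - 3) = 4*(-5) = -20)
v*(-14) + 46 = -20*(-14) + 46 = 280 + 46 = 326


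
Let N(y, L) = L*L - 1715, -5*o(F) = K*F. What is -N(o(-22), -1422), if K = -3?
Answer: -2020369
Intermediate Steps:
o(F) = 3*F/5 (o(F) = -(-3)*F/5 = 3*F/5)
N(y, L) = -1715 + L**2 (N(y, L) = L**2 - 1715 = -1715 + L**2)
-N(o(-22), -1422) = -(-1715 + (-1422)**2) = -(-1715 + 2022084) = -1*2020369 = -2020369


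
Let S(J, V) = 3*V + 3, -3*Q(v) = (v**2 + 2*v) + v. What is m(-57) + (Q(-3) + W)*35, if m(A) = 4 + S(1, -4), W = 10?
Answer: 345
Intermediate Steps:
Q(v) = -v - v**2/3 (Q(v) = -((v**2 + 2*v) + v)/3 = -(v**2 + 3*v)/3 = -v - v**2/3)
S(J, V) = 3 + 3*V
m(A) = -5 (m(A) = 4 + (3 + 3*(-4)) = 4 + (3 - 12) = 4 - 9 = -5)
m(-57) + (Q(-3) + W)*35 = -5 + (-1/3*(-3)*(3 - 3) + 10)*35 = -5 + (-1/3*(-3)*0 + 10)*35 = -5 + (0 + 10)*35 = -5 + 10*35 = -5 + 350 = 345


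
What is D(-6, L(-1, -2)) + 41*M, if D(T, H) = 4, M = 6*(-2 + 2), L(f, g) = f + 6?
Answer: 4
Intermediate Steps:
L(f, g) = 6 + f
M = 0 (M = 6*0 = 0)
D(-6, L(-1, -2)) + 41*M = 4 + 41*0 = 4 + 0 = 4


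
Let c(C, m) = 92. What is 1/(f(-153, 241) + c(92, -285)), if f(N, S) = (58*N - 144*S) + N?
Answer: -1/43639 ≈ -2.2915e-5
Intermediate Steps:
f(N, S) = -144*S + 59*N (f(N, S) = (-144*S + 58*N) + N = -144*S + 59*N)
1/(f(-153, 241) + c(92, -285)) = 1/((-144*241 + 59*(-153)) + 92) = 1/((-34704 - 9027) + 92) = 1/(-43731 + 92) = 1/(-43639) = -1/43639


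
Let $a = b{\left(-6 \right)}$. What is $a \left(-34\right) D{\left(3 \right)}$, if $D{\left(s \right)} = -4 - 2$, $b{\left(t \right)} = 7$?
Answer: $1428$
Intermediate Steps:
$D{\left(s \right)} = -6$
$a = 7$
$a \left(-34\right) D{\left(3 \right)} = 7 \left(-34\right) \left(-6\right) = \left(-238\right) \left(-6\right) = 1428$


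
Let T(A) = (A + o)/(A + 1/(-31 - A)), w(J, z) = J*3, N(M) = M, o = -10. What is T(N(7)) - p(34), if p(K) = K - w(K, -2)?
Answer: 17906/265 ≈ 67.570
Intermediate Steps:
w(J, z) = 3*J
T(A) = (-10 + A)/(A + 1/(-31 - A)) (T(A) = (A - 10)/(A + 1/(-31 - A)) = (-10 + A)/(A + 1/(-31 - A)))
p(K) = -2*K (p(K) = K - 3*K = -2*K)
T(N(7)) - p(34) = (-310 + 7² + 21*7)/(-1 + 7² + 31*7) - (-2)*34 = (-310 + 49 + 147)/(-1 + 49 + 217) - 1*(-68) = -114/265 + 68 = 17906/265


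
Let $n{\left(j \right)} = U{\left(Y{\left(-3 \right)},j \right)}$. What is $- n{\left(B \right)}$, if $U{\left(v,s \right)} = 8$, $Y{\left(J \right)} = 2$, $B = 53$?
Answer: $-8$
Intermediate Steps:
$n{\left(j \right)} = 8$
$- n{\left(B \right)} = \left(-1\right) 8 = -8$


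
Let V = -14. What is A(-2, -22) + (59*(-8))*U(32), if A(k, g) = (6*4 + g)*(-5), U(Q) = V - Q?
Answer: 21702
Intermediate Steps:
U(Q) = -14 - Q
A(k, g) = -120 - 5*g (A(k, g) = (24 + g)*(-5) = -120 - 5*g)
A(-2, -22) + (59*(-8))*U(32) = (-120 - 5*(-22)) + (59*(-8))*(-14 - 1*32) = (-120 + 110) - 472*(-14 - 32) = -10 - 472*(-46) = -10 + 21712 = 21702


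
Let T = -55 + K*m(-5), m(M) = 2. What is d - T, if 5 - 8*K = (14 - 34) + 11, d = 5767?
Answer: 11637/2 ≈ 5818.5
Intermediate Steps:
K = 7/4 (K = 5/8 - ((14 - 34) + 11)/8 = 5/8 - (-20 + 11)/8 = 5/8 - ⅛*(-9) = 5/8 + 9/8 = 7/4 ≈ 1.7500)
T = -103/2 (T = -55 + (7/4)*2 = -55 + 7/2 = -103/2 ≈ -51.500)
d - T = 5767 - 1*(-103/2) = 5767 + 103/2 = 11637/2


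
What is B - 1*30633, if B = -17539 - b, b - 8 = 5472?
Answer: -53652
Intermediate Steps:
b = 5480 (b = 8 + 5472 = 5480)
B = -23019 (B = -17539 - 1*5480 = -17539 - 5480 = -23019)
B - 1*30633 = -23019 - 1*30633 = -23019 - 30633 = -53652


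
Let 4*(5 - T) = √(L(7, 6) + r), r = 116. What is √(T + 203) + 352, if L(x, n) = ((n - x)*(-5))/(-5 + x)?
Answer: 352 + √(3328 - 2*√474)/4 ≈ 366.33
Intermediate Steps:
L(x, n) = (-5*n + 5*x)/(-5 + x)
T = 5 - √474/8 (T = 5 - √(5*(7 - 1*6)/(-5 + 7) + 116)/4 = 5 - √(5*(7 - 6)/2 + 116)/4 = 5 - √(5*(½)*1 + 116)/4 = 5 - √(5/2 + 116)/4 = 5 - √474/8 ≈ 2.2786)
√(T + 203) + 352 = √((5 - √474/8) + 203) + 352 = √(208 - √474/8) + 352 = 352 + √(208 - √474/8)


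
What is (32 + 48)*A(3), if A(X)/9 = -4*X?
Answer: -8640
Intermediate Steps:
A(X) = -36*X (A(X) = 9*(-4*X) = -36*X)
(32 + 48)*A(3) = (32 + 48)*(-36*3) = 80*(-108) = -8640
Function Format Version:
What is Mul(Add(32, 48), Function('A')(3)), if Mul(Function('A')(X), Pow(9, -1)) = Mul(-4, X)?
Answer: -8640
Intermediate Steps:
Function('A')(X) = Mul(-36, X) (Function('A')(X) = Mul(9, Mul(-4, X)) = Mul(-36, X))
Mul(Add(32, 48), Function('A')(3)) = Mul(Add(32, 48), Mul(-36, 3)) = Mul(80, -108) = -8640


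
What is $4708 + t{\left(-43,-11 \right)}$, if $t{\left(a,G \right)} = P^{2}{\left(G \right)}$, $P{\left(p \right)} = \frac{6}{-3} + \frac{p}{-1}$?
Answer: $4789$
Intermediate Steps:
$P{\left(p \right)} = -2 - p$ ($P{\left(p \right)} = 6 \left(- \frac{1}{3}\right) + p \left(-1\right) = -2 - p$)
$t{\left(a,G \right)} = \left(-2 - G\right)^{2}$
$4708 + t{\left(-43,-11 \right)} = 4708 + \left(2 - 11\right)^{2} = 4708 + \left(-9\right)^{2} = 4708 + 81 = 4789$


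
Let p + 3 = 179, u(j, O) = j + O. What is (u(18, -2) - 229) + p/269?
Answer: -57121/269 ≈ -212.35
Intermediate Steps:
u(j, O) = O + j
p = 176 (p = -3 + 179 = 176)
(u(18, -2) - 229) + p/269 = ((-2 + 18) - 229) + 176/269 = (16 - 229) + 176*(1/269) = -213 + 176/269 = -57121/269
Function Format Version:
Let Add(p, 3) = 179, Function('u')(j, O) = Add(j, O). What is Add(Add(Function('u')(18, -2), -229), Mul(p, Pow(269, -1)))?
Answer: Rational(-57121, 269) ≈ -212.35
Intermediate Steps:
Function('u')(j, O) = Add(O, j)
p = 176 (p = Add(-3, 179) = 176)
Add(Add(Function('u')(18, -2), -229), Mul(p, Pow(269, -1))) = Add(Add(Add(-2, 18), -229), Mul(176, Pow(269, -1))) = Add(Add(16, -229), Mul(176, Rational(1, 269))) = Add(-213, Rational(176, 269)) = Rational(-57121, 269)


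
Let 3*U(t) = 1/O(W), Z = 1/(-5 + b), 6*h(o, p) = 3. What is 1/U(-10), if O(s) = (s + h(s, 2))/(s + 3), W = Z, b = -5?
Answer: 12/29 ≈ 0.41379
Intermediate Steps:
h(o, p) = ½ (h(o, p) = (⅙)*3 = ½)
Z = -⅒ (Z = 1/(-5 - 5) = 1/(-10) = -⅒ ≈ -0.10000)
W = -⅒ ≈ -0.10000
O(s) = (½ + s)/(3 + s) (O(s) = (s + ½)/(s + 3) = (½ + s)/(3 + s))
U(t) = 29/12 (U(t) = 1/(3*(((½ - ⅒)/(3 - ⅒)))) = 1/(3*(((⅖)/(29/10)))) = 1/(3*(((10/29)*(⅖)))) = 1/(3*(4/29)) = (⅓)*(29/4) = 29/12)
1/U(-10) = 1/(29/12) = 12/29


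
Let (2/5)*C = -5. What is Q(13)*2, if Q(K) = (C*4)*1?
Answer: -100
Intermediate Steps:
C = -25/2 (C = (5/2)*(-5) = -25/2 ≈ -12.500)
Q(K) = -50 (Q(K) = -25/2*4*1 = -50*1 = -50)
Q(13)*2 = -50*2 = -100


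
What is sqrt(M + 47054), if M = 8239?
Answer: sqrt(55293) ≈ 235.14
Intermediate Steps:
sqrt(M + 47054) = sqrt(8239 + 47054) = sqrt(55293)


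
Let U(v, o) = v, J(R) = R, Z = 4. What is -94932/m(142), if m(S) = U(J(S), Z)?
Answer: -47466/71 ≈ -668.54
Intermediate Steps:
m(S) = S
-94932/m(142) = -94932/142 = -94932*1/142 = -47466/71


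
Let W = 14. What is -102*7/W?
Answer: -51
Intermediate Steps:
-102*7/W = -102*7/14 = -714/14 = -1*51 = -51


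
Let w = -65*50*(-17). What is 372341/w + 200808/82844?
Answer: 10485214951/1144282750 ≈ 9.1631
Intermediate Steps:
w = 55250 (w = -3250*(-17) = 55250)
372341/w + 200808/82844 = 372341/55250 + 200808/82844 = 372341*(1/55250) + 200808*(1/82844) = 372341/55250 + 50202/20711 = 10485214951/1144282750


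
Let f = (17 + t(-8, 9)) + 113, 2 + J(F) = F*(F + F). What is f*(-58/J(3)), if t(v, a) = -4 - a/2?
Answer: -7047/16 ≈ -440.44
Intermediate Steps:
t(v, a) = -4 - a/2
J(F) = -2 + 2*F**2 (J(F) = -2 + F*(F + F) = -2 + F*(2*F) = -2 + 2*F**2)
f = 243/2 (f = (17 + (-4 - 1/2*9)) + 113 = (17 + (-4 - 9/2)) + 113 = (17 - 17/2) + 113 = 17/2 + 113 = 243/2 ≈ 121.50)
f*(-58/J(3)) = 243*(-58/(-2 + 2*3**2))/2 = 243*(-58/(-2 + 2*9))/2 = 243*(-58/(-2 + 18))/2 = 243*(-58/16)/2 = 243*(-58*1/16)/2 = (243/2)*(-29/8) = -7047/16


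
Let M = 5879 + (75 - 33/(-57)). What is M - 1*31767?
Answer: -490436/19 ≈ -25812.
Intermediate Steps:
M = 113137/19 (M = 5879 + (75 - 33*(-1)/57) = 5879 + (75 - 3*(-11/57)) = 5879 + (75 + 11/19) = 5879 + 1436/19 = 113137/19 ≈ 5954.6)
M - 1*31767 = 113137/19 - 1*31767 = 113137/19 - 31767 = -490436/19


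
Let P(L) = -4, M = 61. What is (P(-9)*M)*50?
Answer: -12200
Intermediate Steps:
(P(-9)*M)*50 = -4*61*50 = -244*50 = -12200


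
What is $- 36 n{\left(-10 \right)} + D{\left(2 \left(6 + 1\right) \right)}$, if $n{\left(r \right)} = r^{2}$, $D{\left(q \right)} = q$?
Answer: $-3586$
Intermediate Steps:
$- 36 n{\left(-10 \right)} + D{\left(2 \left(6 + 1\right) \right)} = - 36 \left(-10\right)^{2} + 2 \left(6 + 1\right) = \left(-36\right) 100 + 2 \cdot 7 = -3600 + 14 = -3586$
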